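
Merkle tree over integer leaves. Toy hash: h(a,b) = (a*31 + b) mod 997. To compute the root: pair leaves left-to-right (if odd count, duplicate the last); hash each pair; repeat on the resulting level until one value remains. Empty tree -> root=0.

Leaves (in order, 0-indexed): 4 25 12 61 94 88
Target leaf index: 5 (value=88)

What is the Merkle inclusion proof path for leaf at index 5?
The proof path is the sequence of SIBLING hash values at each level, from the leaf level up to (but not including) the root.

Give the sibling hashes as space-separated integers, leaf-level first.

Answer: 94 11 67

Derivation:
L0 (leaves): [4, 25, 12, 61, 94, 88], target index=5
L1: h(4,25)=(4*31+25)%997=149 [pair 0] h(12,61)=(12*31+61)%997=433 [pair 1] h(94,88)=(94*31+88)%997=11 [pair 2] -> [149, 433, 11]
  Sibling for proof at L0: 94
L2: h(149,433)=(149*31+433)%997=67 [pair 0] h(11,11)=(11*31+11)%997=352 [pair 1] -> [67, 352]
  Sibling for proof at L1: 11
L3: h(67,352)=(67*31+352)%997=435 [pair 0] -> [435]
  Sibling for proof at L2: 67
Root: 435
Proof path (sibling hashes from leaf to root): [94, 11, 67]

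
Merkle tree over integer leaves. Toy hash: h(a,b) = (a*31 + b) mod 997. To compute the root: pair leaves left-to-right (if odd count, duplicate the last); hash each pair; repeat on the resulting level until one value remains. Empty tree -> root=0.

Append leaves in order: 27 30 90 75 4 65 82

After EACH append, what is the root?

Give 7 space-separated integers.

Answer: 27 867 844 829 882 840 284

Derivation:
After append 27 (leaves=[27]):
  L0: [27]
  root=27
After append 30 (leaves=[27, 30]):
  L0: [27, 30]
  L1: h(27,30)=(27*31+30)%997=867 -> [867]
  root=867
After append 90 (leaves=[27, 30, 90]):
  L0: [27, 30, 90]
  L1: h(27,30)=(27*31+30)%997=867 h(90,90)=(90*31+90)%997=886 -> [867, 886]
  L2: h(867,886)=(867*31+886)%997=844 -> [844]
  root=844
After append 75 (leaves=[27, 30, 90, 75]):
  L0: [27, 30, 90, 75]
  L1: h(27,30)=(27*31+30)%997=867 h(90,75)=(90*31+75)%997=871 -> [867, 871]
  L2: h(867,871)=(867*31+871)%997=829 -> [829]
  root=829
After append 4 (leaves=[27, 30, 90, 75, 4]):
  L0: [27, 30, 90, 75, 4]
  L1: h(27,30)=(27*31+30)%997=867 h(90,75)=(90*31+75)%997=871 h(4,4)=(4*31+4)%997=128 -> [867, 871, 128]
  L2: h(867,871)=(867*31+871)%997=829 h(128,128)=(128*31+128)%997=108 -> [829, 108]
  L3: h(829,108)=(829*31+108)%997=882 -> [882]
  root=882
After append 65 (leaves=[27, 30, 90, 75, 4, 65]):
  L0: [27, 30, 90, 75, 4, 65]
  L1: h(27,30)=(27*31+30)%997=867 h(90,75)=(90*31+75)%997=871 h(4,65)=(4*31+65)%997=189 -> [867, 871, 189]
  L2: h(867,871)=(867*31+871)%997=829 h(189,189)=(189*31+189)%997=66 -> [829, 66]
  L3: h(829,66)=(829*31+66)%997=840 -> [840]
  root=840
After append 82 (leaves=[27, 30, 90, 75, 4, 65, 82]):
  L0: [27, 30, 90, 75, 4, 65, 82]
  L1: h(27,30)=(27*31+30)%997=867 h(90,75)=(90*31+75)%997=871 h(4,65)=(4*31+65)%997=189 h(82,82)=(82*31+82)%997=630 -> [867, 871, 189, 630]
  L2: h(867,871)=(867*31+871)%997=829 h(189,630)=(189*31+630)%997=507 -> [829, 507]
  L3: h(829,507)=(829*31+507)%997=284 -> [284]
  root=284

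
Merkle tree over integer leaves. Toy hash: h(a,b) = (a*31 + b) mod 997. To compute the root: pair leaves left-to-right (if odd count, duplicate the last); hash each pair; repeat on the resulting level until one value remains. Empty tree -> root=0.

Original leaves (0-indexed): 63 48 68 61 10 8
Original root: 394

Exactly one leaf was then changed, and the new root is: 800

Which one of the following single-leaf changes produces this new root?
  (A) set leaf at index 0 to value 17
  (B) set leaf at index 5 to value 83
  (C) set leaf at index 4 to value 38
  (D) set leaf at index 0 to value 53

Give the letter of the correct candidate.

Answer: B

Derivation:
Original leaves: [63, 48, 68, 61, 10, 8]
Target new root: 800
Try each candidate change and compute the resulting root:
Candidate A: set leaf[0] = 17 -> leaves = [17, 48, 68, 61, 10, 8]
  L0: [17, 48, 68, 61, 10, 8]
  L1: h(17,48)=(17*31+48)%997=575 h(68,61)=(68*31+61)%997=175 h(10,8)=(10*31+8)%997=318 -> [575, 175, 318]
  L2: h(575,175)=(575*31+175)%997=54 h(318,318)=(318*31+318)%997=206 -> [54, 206]
  L3: h(54,206)=(54*31+206)%997=883 -> [883]
  root = 883 != target 800
Candidate B: set leaf[5] = 83 -> leaves = [63, 48, 68, 61, 10, 83]
  L0: [63, 48, 68, 61, 10, 83]
  L1: h(63,48)=(63*31+48)%997=7 h(68,61)=(68*31+61)%997=175 h(10,83)=(10*31+83)%997=393 -> [7, 175, 393]
  L2: h(7,175)=(7*31+175)%997=392 h(393,393)=(393*31+393)%997=612 -> [392, 612]
  L3: h(392,612)=(392*31+612)%997=800 -> [800]
  root = 800 == target 800  ** MATCH **
Candidate C: set leaf[4] = 38 -> leaves = [63, 48, 68, 61, 38, 8]
  L0: [63, 48, 68, 61, 38, 8]
  L1: h(63,48)=(63*31+48)%997=7 h(68,61)=(68*31+61)%997=175 h(38,8)=(38*31+8)%997=189 -> [7, 175, 189]
  L2: h(7,175)=(7*31+175)%997=392 h(189,189)=(189*31+189)%997=66 -> [392, 66]
  L3: h(392,66)=(392*31+66)%997=254 -> [254]
  root = 254 != target 800
Candidate D: set leaf[0] = 53 -> leaves = [53, 48, 68, 61, 10, 8]
  L0: [53, 48, 68, 61, 10, 8]
  L1: h(53,48)=(53*31+48)%997=694 h(68,61)=(68*31+61)%997=175 h(10,8)=(10*31+8)%997=318 -> [694, 175, 318]
  L2: h(694,175)=(694*31+175)%997=752 h(318,318)=(318*31+318)%997=206 -> [752, 206]
  L3: h(752,206)=(752*31+206)%997=587 -> [587]
  root = 587 != target 800
Candidate B produces the target root.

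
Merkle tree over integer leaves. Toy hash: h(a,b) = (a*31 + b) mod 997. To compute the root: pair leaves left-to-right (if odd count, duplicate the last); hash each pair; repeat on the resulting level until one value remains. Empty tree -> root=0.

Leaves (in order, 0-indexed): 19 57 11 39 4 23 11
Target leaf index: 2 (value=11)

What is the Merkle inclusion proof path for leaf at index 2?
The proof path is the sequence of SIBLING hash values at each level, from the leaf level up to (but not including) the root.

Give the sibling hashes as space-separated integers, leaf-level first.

Answer: 39 646 921

Derivation:
L0 (leaves): [19, 57, 11, 39, 4, 23, 11], target index=2
L1: h(19,57)=(19*31+57)%997=646 [pair 0] h(11,39)=(11*31+39)%997=380 [pair 1] h(4,23)=(4*31+23)%997=147 [pair 2] h(11,11)=(11*31+11)%997=352 [pair 3] -> [646, 380, 147, 352]
  Sibling for proof at L0: 39
L2: h(646,380)=(646*31+380)%997=466 [pair 0] h(147,352)=(147*31+352)%997=921 [pair 1] -> [466, 921]
  Sibling for proof at L1: 646
L3: h(466,921)=(466*31+921)%997=412 [pair 0] -> [412]
  Sibling for proof at L2: 921
Root: 412
Proof path (sibling hashes from leaf to root): [39, 646, 921]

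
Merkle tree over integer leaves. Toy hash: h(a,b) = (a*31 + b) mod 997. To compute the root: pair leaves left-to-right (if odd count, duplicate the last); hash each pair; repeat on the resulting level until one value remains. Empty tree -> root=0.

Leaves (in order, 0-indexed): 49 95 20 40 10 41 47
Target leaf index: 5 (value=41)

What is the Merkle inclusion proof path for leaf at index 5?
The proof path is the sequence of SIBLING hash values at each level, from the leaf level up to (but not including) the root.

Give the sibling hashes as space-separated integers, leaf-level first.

Answer: 10 507 844

Derivation:
L0 (leaves): [49, 95, 20, 40, 10, 41, 47], target index=5
L1: h(49,95)=(49*31+95)%997=617 [pair 0] h(20,40)=(20*31+40)%997=660 [pair 1] h(10,41)=(10*31+41)%997=351 [pair 2] h(47,47)=(47*31+47)%997=507 [pair 3] -> [617, 660, 351, 507]
  Sibling for proof at L0: 10
L2: h(617,660)=(617*31+660)%997=844 [pair 0] h(351,507)=(351*31+507)%997=421 [pair 1] -> [844, 421]
  Sibling for proof at L1: 507
L3: h(844,421)=(844*31+421)%997=663 [pair 0] -> [663]
  Sibling for proof at L2: 844
Root: 663
Proof path (sibling hashes from leaf to root): [10, 507, 844]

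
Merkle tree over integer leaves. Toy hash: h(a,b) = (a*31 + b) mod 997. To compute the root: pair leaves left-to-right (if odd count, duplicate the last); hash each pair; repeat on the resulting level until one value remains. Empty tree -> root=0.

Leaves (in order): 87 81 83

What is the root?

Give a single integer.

L0: [87, 81, 83]
L1: h(87,81)=(87*31+81)%997=784 h(83,83)=(83*31+83)%997=662 -> [784, 662]
L2: h(784,662)=(784*31+662)%997=41 -> [41]

Answer: 41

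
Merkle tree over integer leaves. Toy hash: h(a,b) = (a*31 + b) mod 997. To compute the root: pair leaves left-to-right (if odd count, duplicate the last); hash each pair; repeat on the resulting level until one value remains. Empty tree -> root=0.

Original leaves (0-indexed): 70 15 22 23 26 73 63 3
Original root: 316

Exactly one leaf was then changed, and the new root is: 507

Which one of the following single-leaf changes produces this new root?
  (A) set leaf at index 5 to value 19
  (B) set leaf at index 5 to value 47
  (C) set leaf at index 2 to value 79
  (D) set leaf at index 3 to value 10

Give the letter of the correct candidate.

Original leaves: [70, 15, 22, 23, 26, 73, 63, 3]
Target new root: 507
Try each candidate change and compute the resulting root:
Candidate A: set leaf[5] = 19 -> leaves = [70, 15, 22, 23, 26, 19, 63, 3]
  L0: [70, 15, 22, 23, 26, 19, 63, 3]
  L1: h(70,15)=(70*31+15)%997=191 h(22,23)=(22*31+23)%997=705 h(26,19)=(26*31+19)%997=825 h(63,3)=(63*31+3)%997=959 -> [191, 705, 825, 959]
  L2: h(191,705)=(191*31+705)%997=644 h(825,959)=(825*31+959)%997=612 -> [644, 612]
  L3: h(644,612)=(644*31+612)%997=636 -> [636]
  root = 636 != target 507
Candidate B: set leaf[5] = 47 -> leaves = [70, 15, 22, 23, 26, 47, 63, 3]
  L0: [70, 15, 22, 23, 26, 47, 63, 3]
  L1: h(70,15)=(70*31+15)%997=191 h(22,23)=(22*31+23)%997=705 h(26,47)=(26*31+47)%997=853 h(63,3)=(63*31+3)%997=959 -> [191, 705, 853, 959]
  L2: h(191,705)=(191*31+705)%997=644 h(853,959)=(853*31+959)%997=483 -> [644, 483]
  L3: h(644,483)=(644*31+483)%997=507 -> [507]
  root = 507 == target 507  ** MATCH **
Candidate C: set leaf[2] = 79 -> leaves = [70, 15, 79, 23, 26, 73, 63, 3]
  L0: [70, 15, 79, 23, 26, 73, 63, 3]
  L1: h(70,15)=(70*31+15)%997=191 h(79,23)=(79*31+23)%997=478 h(26,73)=(26*31+73)%997=879 h(63,3)=(63*31+3)%997=959 -> [191, 478, 879, 959]
  L2: h(191,478)=(191*31+478)%997=417 h(879,959)=(879*31+959)%997=292 -> [417, 292]
  L3: h(417,292)=(417*31+292)%997=258 -> [258]
  root = 258 != target 507
Candidate D: set leaf[3] = 10 -> leaves = [70, 15, 22, 10, 26, 73, 63, 3]
  L0: [70, 15, 22, 10, 26, 73, 63, 3]
  L1: h(70,15)=(70*31+15)%997=191 h(22,10)=(22*31+10)%997=692 h(26,73)=(26*31+73)%997=879 h(63,3)=(63*31+3)%997=959 -> [191, 692, 879, 959]
  L2: h(191,692)=(191*31+692)%997=631 h(879,959)=(879*31+959)%997=292 -> [631, 292]
  L3: h(631,292)=(631*31+292)%997=910 -> [910]
  root = 910 != target 507
Candidate B produces the target root.

Answer: B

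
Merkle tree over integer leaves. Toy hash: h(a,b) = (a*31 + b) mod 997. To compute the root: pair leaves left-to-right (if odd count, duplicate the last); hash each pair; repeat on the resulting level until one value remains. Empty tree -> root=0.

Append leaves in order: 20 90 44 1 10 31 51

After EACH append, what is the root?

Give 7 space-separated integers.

Answer: 20 710 487 444 76 748 45

Derivation:
After append 20 (leaves=[20]):
  L0: [20]
  root=20
After append 90 (leaves=[20, 90]):
  L0: [20, 90]
  L1: h(20,90)=(20*31+90)%997=710 -> [710]
  root=710
After append 44 (leaves=[20, 90, 44]):
  L0: [20, 90, 44]
  L1: h(20,90)=(20*31+90)%997=710 h(44,44)=(44*31+44)%997=411 -> [710, 411]
  L2: h(710,411)=(710*31+411)%997=487 -> [487]
  root=487
After append 1 (leaves=[20, 90, 44, 1]):
  L0: [20, 90, 44, 1]
  L1: h(20,90)=(20*31+90)%997=710 h(44,1)=(44*31+1)%997=368 -> [710, 368]
  L2: h(710,368)=(710*31+368)%997=444 -> [444]
  root=444
After append 10 (leaves=[20, 90, 44, 1, 10]):
  L0: [20, 90, 44, 1, 10]
  L1: h(20,90)=(20*31+90)%997=710 h(44,1)=(44*31+1)%997=368 h(10,10)=(10*31+10)%997=320 -> [710, 368, 320]
  L2: h(710,368)=(710*31+368)%997=444 h(320,320)=(320*31+320)%997=270 -> [444, 270]
  L3: h(444,270)=(444*31+270)%997=76 -> [76]
  root=76
After append 31 (leaves=[20, 90, 44, 1, 10, 31]):
  L0: [20, 90, 44, 1, 10, 31]
  L1: h(20,90)=(20*31+90)%997=710 h(44,1)=(44*31+1)%997=368 h(10,31)=(10*31+31)%997=341 -> [710, 368, 341]
  L2: h(710,368)=(710*31+368)%997=444 h(341,341)=(341*31+341)%997=942 -> [444, 942]
  L3: h(444,942)=(444*31+942)%997=748 -> [748]
  root=748
After append 51 (leaves=[20, 90, 44, 1, 10, 31, 51]):
  L0: [20, 90, 44, 1, 10, 31, 51]
  L1: h(20,90)=(20*31+90)%997=710 h(44,1)=(44*31+1)%997=368 h(10,31)=(10*31+31)%997=341 h(51,51)=(51*31+51)%997=635 -> [710, 368, 341, 635]
  L2: h(710,368)=(710*31+368)%997=444 h(341,635)=(341*31+635)%997=239 -> [444, 239]
  L3: h(444,239)=(444*31+239)%997=45 -> [45]
  root=45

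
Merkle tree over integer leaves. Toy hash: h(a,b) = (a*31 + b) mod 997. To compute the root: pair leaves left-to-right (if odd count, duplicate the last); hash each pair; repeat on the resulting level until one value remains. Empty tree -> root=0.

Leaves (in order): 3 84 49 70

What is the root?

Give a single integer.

Answer: 97

Derivation:
L0: [3, 84, 49, 70]
L1: h(3,84)=(3*31+84)%997=177 h(49,70)=(49*31+70)%997=592 -> [177, 592]
L2: h(177,592)=(177*31+592)%997=97 -> [97]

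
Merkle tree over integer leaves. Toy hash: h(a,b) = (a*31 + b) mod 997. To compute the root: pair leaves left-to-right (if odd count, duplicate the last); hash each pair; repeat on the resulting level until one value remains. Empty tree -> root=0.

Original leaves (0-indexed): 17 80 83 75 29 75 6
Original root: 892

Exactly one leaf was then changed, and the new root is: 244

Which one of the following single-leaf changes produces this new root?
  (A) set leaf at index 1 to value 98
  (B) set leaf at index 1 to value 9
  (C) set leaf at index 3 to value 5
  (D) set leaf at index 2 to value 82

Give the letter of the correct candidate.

Original leaves: [17, 80, 83, 75, 29, 75, 6]
Target new root: 244
Try each candidate change and compute the resulting root:
Candidate A: set leaf[1] = 98 -> leaves = [17, 98, 83, 75, 29, 75, 6]
  L0: [17, 98, 83, 75, 29, 75, 6]
  L1: h(17,98)=(17*31+98)%997=625 h(83,75)=(83*31+75)%997=654 h(29,75)=(29*31+75)%997=974 h(6,6)=(6*31+6)%997=192 -> [625, 654, 974, 192]
  L2: h(625,654)=(625*31+654)%997=89 h(974,192)=(974*31+192)%997=476 -> [89, 476]
  L3: h(89,476)=(89*31+476)%997=244 -> [244]
  root = 244 == target 244  ** MATCH **
Candidate B: set leaf[1] = 9 -> leaves = [17, 9, 83, 75, 29, 75, 6]
  L0: [17, 9, 83, 75, 29, 75, 6]
  L1: h(17,9)=(17*31+9)%997=536 h(83,75)=(83*31+75)%997=654 h(29,75)=(29*31+75)%997=974 h(6,6)=(6*31+6)%997=192 -> [536, 654, 974, 192]
  L2: h(536,654)=(536*31+654)%997=321 h(974,192)=(974*31+192)%997=476 -> [321, 476]
  L3: h(321,476)=(321*31+476)%997=457 -> [457]
  root = 457 != target 244
Candidate C: set leaf[3] = 5 -> leaves = [17, 80, 83, 5, 29, 75, 6]
  L0: [17, 80, 83, 5, 29, 75, 6]
  L1: h(17,80)=(17*31+80)%997=607 h(83,5)=(83*31+5)%997=584 h(29,75)=(29*31+75)%997=974 h(6,6)=(6*31+6)%997=192 -> [607, 584, 974, 192]
  L2: h(607,584)=(607*31+584)%997=458 h(974,192)=(974*31+192)%997=476 -> [458, 476]
  L3: h(458,476)=(458*31+476)%997=716 -> [716]
  root = 716 != target 244
Candidate D: set leaf[2] = 82 -> leaves = [17, 80, 82, 75, 29, 75, 6]
  L0: [17, 80, 82, 75, 29, 75, 6]
  L1: h(17,80)=(17*31+80)%997=607 h(82,75)=(82*31+75)%997=623 h(29,75)=(29*31+75)%997=974 h(6,6)=(6*31+6)%997=192 -> [607, 623, 974, 192]
  L2: h(607,623)=(607*31+623)%997=497 h(974,192)=(974*31+192)%997=476 -> [497, 476]
  L3: h(497,476)=(497*31+476)%997=928 -> [928]
  root = 928 != target 244
Candidate A produces the target root.

Answer: A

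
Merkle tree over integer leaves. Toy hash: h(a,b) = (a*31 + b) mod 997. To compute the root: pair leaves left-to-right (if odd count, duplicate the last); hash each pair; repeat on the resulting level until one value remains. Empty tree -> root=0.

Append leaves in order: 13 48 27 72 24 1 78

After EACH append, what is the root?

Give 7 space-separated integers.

After append 13 (leaves=[13]):
  L0: [13]
  root=13
After append 48 (leaves=[13, 48]):
  L0: [13, 48]
  L1: h(13,48)=(13*31+48)%997=451 -> [451]
  root=451
After append 27 (leaves=[13, 48, 27]):
  L0: [13, 48, 27]
  L1: h(13,48)=(13*31+48)%997=451 h(27,27)=(27*31+27)%997=864 -> [451, 864]
  L2: h(451,864)=(451*31+864)%997=887 -> [887]
  root=887
After append 72 (leaves=[13, 48, 27, 72]):
  L0: [13, 48, 27, 72]
  L1: h(13,48)=(13*31+48)%997=451 h(27,72)=(27*31+72)%997=909 -> [451, 909]
  L2: h(451,909)=(451*31+909)%997=932 -> [932]
  root=932
After append 24 (leaves=[13, 48, 27, 72, 24]):
  L0: [13, 48, 27, 72, 24]
  L1: h(13,48)=(13*31+48)%997=451 h(27,72)=(27*31+72)%997=909 h(24,24)=(24*31+24)%997=768 -> [451, 909, 768]
  L2: h(451,909)=(451*31+909)%997=932 h(768,768)=(768*31+768)%997=648 -> [932, 648]
  L3: h(932,648)=(932*31+648)%997=627 -> [627]
  root=627
After append 1 (leaves=[13, 48, 27, 72, 24, 1]):
  L0: [13, 48, 27, 72, 24, 1]
  L1: h(13,48)=(13*31+48)%997=451 h(27,72)=(27*31+72)%997=909 h(24,1)=(24*31+1)%997=745 -> [451, 909, 745]
  L2: h(451,909)=(451*31+909)%997=932 h(745,745)=(745*31+745)%997=909 -> [932, 909]
  L3: h(932,909)=(932*31+909)%997=888 -> [888]
  root=888
After append 78 (leaves=[13, 48, 27, 72, 24, 1, 78]):
  L0: [13, 48, 27, 72, 24, 1, 78]
  L1: h(13,48)=(13*31+48)%997=451 h(27,72)=(27*31+72)%997=909 h(24,1)=(24*31+1)%997=745 h(78,78)=(78*31+78)%997=502 -> [451, 909, 745, 502]
  L2: h(451,909)=(451*31+909)%997=932 h(745,502)=(745*31+502)%997=666 -> [932, 666]
  L3: h(932,666)=(932*31+666)%997=645 -> [645]
  root=645

Answer: 13 451 887 932 627 888 645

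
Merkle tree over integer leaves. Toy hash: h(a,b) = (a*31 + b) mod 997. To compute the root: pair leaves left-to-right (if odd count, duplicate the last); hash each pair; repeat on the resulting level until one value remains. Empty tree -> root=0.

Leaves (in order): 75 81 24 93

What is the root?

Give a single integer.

L0: [75, 81, 24, 93]
L1: h(75,81)=(75*31+81)%997=412 h(24,93)=(24*31+93)%997=837 -> [412, 837]
L2: h(412,837)=(412*31+837)%997=648 -> [648]

Answer: 648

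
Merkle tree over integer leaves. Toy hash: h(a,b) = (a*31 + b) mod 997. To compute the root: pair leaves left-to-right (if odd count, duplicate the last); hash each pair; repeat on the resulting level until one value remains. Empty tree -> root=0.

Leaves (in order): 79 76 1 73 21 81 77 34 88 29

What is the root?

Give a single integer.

Answer: 373

Derivation:
L0: [79, 76, 1, 73, 21, 81, 77, 34, 88, 29]
L1: h(79,76)=(79*31+76)%997=531 h(1,73)=(1*31+73)%997=104 h(21,81)=(21*31+81)%997=732 h(77,34)=(77*31+34)%997=427 h(88,29)=(88*31+29)%997=763 -> [531, 104, 732, 427, 763]
L2: h(531,104)=(531*31+104)%997=613 h(732,427)=(732*31+427)%997=188 h(763,763)=(763*31+763)%997=488 -> [613, 188, 488]
L3: h(613,188)=(613*31+188)%997=248 h(488,488)=(488*31+488)%997=661 -> [248, 661]
L4: h(248,661)=(248*31+661)%997=373 -> [373]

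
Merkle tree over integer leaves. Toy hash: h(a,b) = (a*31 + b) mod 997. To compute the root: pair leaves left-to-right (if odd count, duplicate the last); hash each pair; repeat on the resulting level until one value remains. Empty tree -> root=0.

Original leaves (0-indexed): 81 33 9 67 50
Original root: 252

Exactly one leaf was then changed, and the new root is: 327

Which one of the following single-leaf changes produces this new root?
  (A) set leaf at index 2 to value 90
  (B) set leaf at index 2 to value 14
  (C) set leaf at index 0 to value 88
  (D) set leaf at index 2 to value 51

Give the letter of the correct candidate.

Original leaves: [81, 33, 9, 67, 50]
Target new root: 327
Try each candidate change and compute the resulting root:
Candidate A: set leaf[2] = 90 -> leaves = [81, 33, 90, 67, 50]
  L0: [81, 33, 90, 67, 50]
  L1: h(81,33)=(81*31+33)%997=550 h(90,67)=(90*31+67)%997=863 h(50,50)=(50*31+50)%997=603 -> [550, 863, 603]
  L2: h(550,863)=(550*31+863)%997=964 h(603,603)=(603*31+603)%997=353 -> [964, 353]
  L3: h(964,353)=(964*31+353)%997=327 -> [327]
  root = 327 == target 327  ** MATCH **
Candidate B: set leaf[2] = 14 -> leaves = [81, 33, 14, 67, 50]
  L0: [81, 33, 14, 67, 50]
  L1: h(81,33)=(81*31+33)%997=550 h(14,67)=(14*31+67)%997=501 h(50,50)=(50*31+50)%997=603 -> [550, 501, 603]
  L2: h(550,501)=(550*31+501)%997=602 h(603,603)=(603*31+603)%997=353 -> [602, 353]
  L3: h(602,353)=(602*31+353)%997=72 -> [72]
  root = 72 != target 327
Candidate C: set leaf[0] = 88 -> leaves = [88, 33, 9, 67, 50]
  L0: [88, 33, 9, 67, 50]
  L1: h(88,33)=(88*31+33)%997=767 h(9,67)=(9*31+67)%997=346 h(50,50)=(50*31+50)%997=603 -> [767, 346, 603]
  L2: h(767,346)=(767*31+346)%997=195 h(603,603)=(603*31+603)%997=353 -> [195, 353]
  L3: h(195,353)=(195*31+353)%997=416 -> [416]
  root = 416 != target 327
Candidate D: set leaf[2] = 51 -> leaves = [81, 33, 51, 67, 50]
  L0: [81, 33, 51, 67, 50]
  L1: h(81,33)=(81*31+33)%997=550 h(51,67)=(51*31+67)%997=651 h(50,50)=(50*31+50)%997=603 -> [550, 651, 603]
  L2: h(550,651)=(550*31+651)%997=752 h(603,603)=(603*31+603)%997=353 -> [752, 353]
  L3: h(752,353)=(752*31+353)%997=734 -> [734]
  root = 734 != target 327
Candidate A produces the target root.

Answer: A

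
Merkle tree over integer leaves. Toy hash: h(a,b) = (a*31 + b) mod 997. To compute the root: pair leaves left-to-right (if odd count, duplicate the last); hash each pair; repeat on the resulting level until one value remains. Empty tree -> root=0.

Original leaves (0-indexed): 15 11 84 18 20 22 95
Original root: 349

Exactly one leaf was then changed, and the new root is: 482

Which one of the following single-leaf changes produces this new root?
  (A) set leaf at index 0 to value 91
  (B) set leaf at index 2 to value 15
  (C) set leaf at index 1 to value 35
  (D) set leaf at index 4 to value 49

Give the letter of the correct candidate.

Answer: C

Derivation:
Original leaves: [15, 11, 84, 18, 20, 22, 95]
Target new root: 482
Try each candidate change and compute the resulting root:
Candidate A: set leaf[0] = 91 -> leaves = [91, 11, 84, 18, 20, 22, 95]
  L0: [91, 11, 84, 18, 20, 22, 95]
  L1: h(91,11)=(91*31+11)%997=838 h(84,18)=(84*31+18)%997=628 h(20,22)=(20*31+22)%997=642 h(95,95)=(95*31+95)%997=49 -> [838, 628, 642, 49]
  L2: h(838,628)=(838*31+628)%997=684 h(642,49)=(642*31+49)%997=11 -> [684, 11]
  L3: h(684,11)=(684*31+11)%997=278 -> [278]
  root = 278 != target 482
Candidate B: set leaf[2] = 15 -> leaves = [15, 11, 15, 18, 20, 22, 95]
  L0: [15, 11, 15, 18, 20, 22, 95]
  L1: h(15,11)=(15*31+11)%997=476 h(15,18)=(15*31+18)%997=483 h(20,22)=(20*31+22)%997=642 h(95,95)=(95*31+95)%997=49 -> [476, 483, 642, 49]
  L2: h(476,483)=(476*31+483)%997=284 h(642,49)=(642*31+49)%997=11 -> [284, 11]
  L3: h(284,11)=(284*31+11)%997=839 -> [839]
  root = 839 != target 482
Candidate C: set leaf[1] = 35 -> leaves = [15, 35, 84, 18, 20, 22, 95]
  L0: [15, 35, 84, 18, 20, 22, 95]
  L1: h(15,35)=(15*31+35)%997=500 h(84,18)=(84*31+18)%997=628 h(20,22)=(20*31+22)%997=642 h(95,95)=(95*31+95)%997=49 -> [500, 628, 642, 49]
  L2: h(500,628)=(500*31+628)%997=176 h(642,49)=(642*31+49)%997=11 -> [176, 11]
  L3: h(176,11)=(176*31+11)%997=482 -> [482]
  root = 482 == target 482  ** MATCH **
Candidate D: set leaf[4] = 49 -> leaves = [15, 11, 84, 18, 49, 22, 95]
  L0: [15, 11, 84, 18, 49, 22, 95]
  L1: h(15,11)=(15*31+11)%997=476 h(84,18)=(84*31+18)%997=628 h(49,22)=(49*31+22)%997=544 h(95,95)=(95*31+95)%997=49 -> [476, 628, 544, 49]
  L2: h(476,628)=(476*31+628)%997=429 h(544,49)=(544*31+49)%997=961 -> [429, 961]
  L3: h(429,961)=(429*31+961)%997=302 -> [302]
  root = 302 != target 482
Candidate C produces the target root.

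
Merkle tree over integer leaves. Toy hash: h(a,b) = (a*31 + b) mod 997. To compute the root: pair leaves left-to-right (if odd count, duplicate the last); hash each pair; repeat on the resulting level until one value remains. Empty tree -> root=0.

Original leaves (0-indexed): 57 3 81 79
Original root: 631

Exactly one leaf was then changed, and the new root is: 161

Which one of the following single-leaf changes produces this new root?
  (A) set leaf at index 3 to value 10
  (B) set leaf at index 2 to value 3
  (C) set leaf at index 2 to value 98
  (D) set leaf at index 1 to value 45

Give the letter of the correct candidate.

Original leaves: [57, 3, 81, 79]
Target new root: 161
Try each candidate change and compute the resulting root:
Candidate A: set leaf[3] = 10 -> leaves = [57, 3, 81, 10]
  L0: [57, 3, 81, 10]
  L1: h(57,3)=(57*31+3)%997=773 h(81,10)=(81*31+10)%997=527 -> [773, 527]
  L2: h(773,527)=(773*31+527)%997=562 -> [562]
  root = 562 != target 161
Candidate B: set leaf[2] = 3 -> leaves = [57, 3, 3, 79]
  L0: [57, 3, 3, 79]
  L1: h(57,3)=(57*31+3)%997=773 h(3,79)=(3*31+79)%997=172 -> [773, 172]
  L2: h(773,172)=(773*31+172)%997=207 -> [207]
  root = 207 != target 161
Candidate C: set leaf[2] = 98 -> leaves = [57, 3, 98, 79]
  L0: [57, 3, 98, 79]
  L1: h(57,3)=(57*31+3)%997=773 h(98,79)=(98*31+79)%997=126 -> [773, 126]
  L2: h(773,126)=(773*31+126)%997=161 -> [161]
  root = 161 == target 161  ** MATCH **
Candidate D: set leaf[1] = 45 -> leaves = [57, 45, 81, 79]
  L0: [57, 45, 81, 79]
  L1: h(57,45)=(57*31+45)%997=815 h(81,79)=(81*31+79)%997=596 -> [815, 596]
  L2: h(815,596)=(815*31+596)%997=936 -> [936]
  root = 936 != target 161
Candidate C produces the target root.

Answer: C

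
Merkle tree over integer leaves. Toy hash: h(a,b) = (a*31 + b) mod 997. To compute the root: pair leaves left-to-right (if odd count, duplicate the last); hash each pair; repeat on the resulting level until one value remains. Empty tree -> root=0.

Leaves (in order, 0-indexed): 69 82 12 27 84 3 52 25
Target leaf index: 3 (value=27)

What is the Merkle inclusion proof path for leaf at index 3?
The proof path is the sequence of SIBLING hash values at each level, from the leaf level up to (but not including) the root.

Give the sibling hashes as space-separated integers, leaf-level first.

Answer: 12 227 700

Derivation:
L0 (leaves): [69, 82, 12, 27, 84, 3, 52, 25], target index=3
L1: h(69,82)=(69*31+82)%997=227 [pair 0] h(12,27)=(12*31+27)%997=399 [pair 1] h(84,3)=(84*31+3)%997=613 [pair 2] h(52,25)=(52*31+25)%997=640 [pair 3] -> [227, 399, 613, 640]
  Sibling for proof at L0: 12
L2: h(227,399)=(227*31+399)%997=457 [pair 0] h(613,640)=(613*31+640)%997=700 [pair 1] -> [457, 700]
  Sibling for proof at L1: 227
L3: h(457,700)=(457*31+700)%997=909 [pair 0] -> [909]
  Sibling for proof at L2: 700
Root: 909
Proof path (sibling hashes from leaf to root): [12, 227, 700]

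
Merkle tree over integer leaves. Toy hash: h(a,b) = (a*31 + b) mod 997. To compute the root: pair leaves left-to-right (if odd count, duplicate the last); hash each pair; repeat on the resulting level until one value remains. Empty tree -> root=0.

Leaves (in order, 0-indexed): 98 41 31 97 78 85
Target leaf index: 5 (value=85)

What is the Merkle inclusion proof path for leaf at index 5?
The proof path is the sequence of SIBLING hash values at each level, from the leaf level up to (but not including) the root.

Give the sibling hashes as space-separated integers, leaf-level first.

L0 (leaves): [98, 41, 31, 97, 78, 85], target index=5
L1: h(98,41)=(98*31+41)%997=88 [pair 0] h(31,97)=(31*31+97)%997=61 [pair 1] h(78,85)=(78*31+85)%997=509 [pair 2] -> [88, 61, 509]
  Sibling for proof at L0: 78
L2: h(88,61)=(88*31+61)%997=795 [pair 0] h(509,509)=(509*31+509)%997=336 [pair 1] -> [795, 336]
  Sibling for proof at L1: 509
L3: h(795,336)=(795*31+336)%997=56 [pair 0] -> [56]
  Sibling for proof at L2: 795
Root: 56
Proof path (sibling hashes from leaf to root): [78, 509, 795]

Answer: 78 509 795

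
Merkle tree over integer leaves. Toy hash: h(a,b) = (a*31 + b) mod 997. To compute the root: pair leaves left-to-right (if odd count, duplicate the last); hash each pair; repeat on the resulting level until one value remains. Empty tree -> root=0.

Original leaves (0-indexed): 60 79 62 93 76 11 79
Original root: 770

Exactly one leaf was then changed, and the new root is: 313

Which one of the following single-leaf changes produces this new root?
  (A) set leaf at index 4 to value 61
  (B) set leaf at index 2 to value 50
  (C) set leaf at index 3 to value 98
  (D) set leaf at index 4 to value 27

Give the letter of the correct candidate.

Answer: A

Derivation:
Original leaves: [60, 79, 62, 93, 76, 11, 79]
Target new root: 313
Try each candidate change and compute the resulting root:
Candidate A: set leaf[4] = 61 -> leaves = [60, 79, 62, 93, 61, 11, 79]
  L0: [60, 79, 62, 93, 61, 11, 79]
  L1: h(60,79)=(60*31+79)%997=942 h(62,93)=(62*31+93)%997=21 h(61,11)=(61*31+11)%997=905 h(79,79)=(79*31+79)%997=534 -> [942, 21, 905, 534]
  L2: h(942,21)=(942*31+21)%997=310 h(905,534)=(905*31+534)%997=673 -> [310, 673]
  L3: h(310,673)=(310*31+673)%997=313 -> [313]
  root = 313 == target 313  ** MATCH **
Candidate B: set leaf[2] = 50 -> leaves = [60, 79, 50, 93, 76, 11, 79]
  L0: [60, 79, 50, 93, 76, 11, 79]
  L1: h(60,79)=(60*31+79)%997=942 h(50,93)=(50*31+93)%997=646 h(76,11)=(76*31+11)%997=373 h(79,79)=(79*31+79)%997=534 -> [942, 646, 373, 534]
  L2: h(942,646)=(942*31+646)%997=935 h(373,534)=(373*31+534)%997=133 -> [935, 133]
  L3: h(935,133)=(935*31+133)%997=205 -> [205]
  root = 205 != target 313
Candidate C: set leaf[3] = 98 -> leaves = [60, 79, 62, 98, 76, 11, 79]
  L0: [60, 79, 62, 98, 76, 11, 79]
  L1: h(60,79)=(60*31+79)%997=942 h(62,98)=(62*31+98)%997=26 h(76,11)=(76*31+11)%997=373 h(79,79)=(79*31+79)%997=534 -> [942, 26, 373, 534]
  L2: h(942,26)=(942*31+26)%997=315 h(373,534)=(373*31+534)%997=133 -> [315, 133]
  L3: h(315,133)=(315*31+133)%997=925 -> [925]
  root = 925 != target 313
Candidate D: set leaf[4] = 27 -> leaves = [60, 79, 62, 93, 27, 11, 79]
  L0: [60, 79, 62, 93, 27, 11, 79]
  L1: h(60,79)=(60*31+79)%997=942 h(62,93)=(62*31+93)%997=21 h(27,11)=(27*31+11)%997=848 h(79,79)=(79*31+79)%997=534 -> [942, 21, 848, 534]
  L2: h(942,21)=(942*31+21)%997=310 h(848,534)=(848*31+534)%997=900 -> [310, 900]
  L3: h(310,900)=(310*31+900)%997=540 -> [540]
  root = 540 != target 313
Candidate A produces the target root.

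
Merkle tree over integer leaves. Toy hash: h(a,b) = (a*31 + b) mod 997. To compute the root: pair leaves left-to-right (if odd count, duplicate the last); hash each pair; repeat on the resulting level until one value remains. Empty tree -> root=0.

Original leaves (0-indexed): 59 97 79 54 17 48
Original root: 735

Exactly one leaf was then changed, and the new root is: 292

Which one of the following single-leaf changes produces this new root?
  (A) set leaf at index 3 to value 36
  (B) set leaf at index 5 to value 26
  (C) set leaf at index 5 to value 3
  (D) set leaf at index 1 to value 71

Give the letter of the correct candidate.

Original leaves: [59, 97, 79, 54, 17, 48]
Target new root: 292
Try each candidate change and compute the resulting root:
Candidate A: set leaf[3] = 36 -> leaves = [59, 97, 79, 36, 17, 48]
  L0: [59, 97, 79, 36, 17, 48]
  L1: h(59,97)=(59*31+97)%997=929 h(79,36)=(79*31+36)%997=491 h(17,48)=(17*31+48)%997=575 -> [929, 491, 575]
  L2: h(929,491)=(929*31+491)%997=377 h(575,575)=(575*31+575)%997=454 -> [377, 454]
  L3: h(377,454)=(377*31+454)%997=177 -> [177]
  root = 177 != target 292
Candidate B: set leaf[5] = 26 -> leaves = [59, 97, 79, 54, 17, 26]
  L0: [59, 97, 79, 54, 17, 26]
  L1: h(59,97)=(59*31+97)%997=929 h(79,54)=(79*31+54)%997=509 h(17,26)=(17*31+26)%997=553 -> [929, 509, 553]
  L2: h(929,509)=(929*31+509)%997=395 h(553,553)=(553*31+553)%997=747 -> [395, 747]
  L3: h(395,747)=(395*31+747)%997=31 -> [31]
  root = 31 != target 292
Candidate C: set leaf[5] = 3 -> leaves = [59, 97, 79, 54, 17, 3]
  L0: [59, 97, 79, 54, 17, 3]
  L1: h(59,97)=(59*31+97)%997=929 h(79,54)=(79*31+54)%997=509 h(17,3)=(17*31+3)%997=530 -> [929, 509, 530]
  L2: h(929,509)=(929*31+509)%997=395 h(530,530)=(530*31+530)%997=11 -> [395, 11]
  L3: h(395,11)=(395*31+11)%997=292 -> [292]
  root = 292 == target 292  ** MATCH **
Candidate D: set leaf[1] = 71 -> leaves = [59, 71, 79, 54, 17, 48]
  L0: [59, 71, 79, 54, 17, 48]
  L1: h(59,71)=(59*31+71)%997=903 h(79,54)=(79*31+54)%997=509 h(17,48)=(17*31+48)%997=575 -> [903, 509, 575]
  L2: h(903,509)=(903*31+509)%997=586 h(575,575)=(575*31+575)%997=454 -> [586, 454]
  L3: h(586,454)=(586*31+454)%997=674 -> [674]
  root = 674 != target 292
Candidate C produces the target root.

Answer: C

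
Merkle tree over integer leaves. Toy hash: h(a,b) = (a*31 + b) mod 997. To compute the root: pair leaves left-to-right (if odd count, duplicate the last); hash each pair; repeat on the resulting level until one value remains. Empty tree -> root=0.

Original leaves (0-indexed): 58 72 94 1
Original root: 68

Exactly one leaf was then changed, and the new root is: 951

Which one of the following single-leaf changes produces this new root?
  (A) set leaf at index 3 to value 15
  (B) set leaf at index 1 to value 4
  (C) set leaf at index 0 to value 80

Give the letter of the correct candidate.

Original leaves: [58, 72, 94, 1]
Target new root: 951
Try each candidate change and compute the resulting root:
Candidate A: set leaf[3] = 15 -> leaves = [58, 72, 94, 15]
  L0: [58, 72, 94, 15]
  L1: h(58,72)=(58*31+72)%997=873 h(94,15)=(94*31+15)%997=935 -> [873, 935]
  L2: h(873,935)=(873*31+935)%997=82 -> [82]
  root = 82 != target 951
Candidate B: set leaf[1] = 4 -> leaves = [58, 4, 94, 1]
  L0: [58, 4, 94, 1]
  L1: h(58,4)=(58*31+4)%997=805 h(94,1)=(94*31+1)%997=921 -> [805, 921]
  L2: h(805,921)=(805*31+921)%997=951 -> [951]
  root = 951 == target 951  ** MATCH **
Candidate C: set leaf[0] = 80 -> leaves = [80, 72, 94, 1]
  L0: [80, 72, 94, 1]
  L1: h(80,72)=(80*31+72)%997=558 h(94,1)=(94*31+1)%997=921 -> [558, 921]
  L2: h(558,921)=(558*31+921)%997=273 -> [273]
  root = 273 != target 951
Candidate B produces the target root.

Answer: B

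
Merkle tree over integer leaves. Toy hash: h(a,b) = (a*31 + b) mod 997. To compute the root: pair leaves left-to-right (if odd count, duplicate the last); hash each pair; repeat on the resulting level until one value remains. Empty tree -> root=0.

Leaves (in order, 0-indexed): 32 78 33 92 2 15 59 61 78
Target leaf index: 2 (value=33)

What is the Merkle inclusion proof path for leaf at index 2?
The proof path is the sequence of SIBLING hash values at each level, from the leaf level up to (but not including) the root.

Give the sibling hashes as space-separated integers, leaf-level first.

L0 (leaves): [32, 78, 33, 92, 2, 15, 59, 61, 78], target index=2
L1: h(32,78)=(32*31+78)%997=73 [pair 0] h(33,92)=(33*31+92)%997=118 [pair 1] h(2,15)=(2*31+15)%997=77 [pair 2] h(59,61)=(59*31+61)%997=893 [pair 3] h(78,78)=(78*31+78)%997=502 [pair 4] -> [73, 118, 77, 893, 502]
  Sibling for proof at L0: 92
L2: h(73,118)=(73*31+118)%997=387 [pair 0] h(77,893)=(77*31+893)%997=289 [pair 1] h(502,502)=(502*31+502)%997=112 [pair 2] -> [387, 289, 112]
  Sibling for proof at L1: 73
L3: h(387,289)=(387*31+289)%997=322 [pair 0] h(112,112)=(112*31+112)%997=593 [pair 1] -> [322, 593]
  Sibling for proof at L2: 289
L4: h(322,593)=(322*31+593)%997=605 [pair 0] -> [605]
  Sibling for proof at L3: 593
Root: 605
Proof path (sibling hashes from leaf to root): [92, 73, 289, 593]

Answer: 92 73 289 593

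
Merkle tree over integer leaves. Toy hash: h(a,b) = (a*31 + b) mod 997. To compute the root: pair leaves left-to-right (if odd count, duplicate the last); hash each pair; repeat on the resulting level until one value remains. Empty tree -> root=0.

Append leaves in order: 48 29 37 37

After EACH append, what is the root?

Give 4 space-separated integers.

After append 48 (leaves=[48]):
  L0: [48]
  root=48
After append 29 (leaves=[48, 29]):
  L0: [48, 29]
  L1: h(48,29)=(48*31+29)%997=520 -> [520]
  root=520
After append 37 (leaves=[48, 29, 37]):
  L0: [48, 29, 37]
  L1: h(48,29)=(48*31+29)%997=520 h(37,37)=(37*31+37)%997=187 -> [520, 187]
  L2: h(520,187)=(520*31+187)%997=355 -> [355]
  root=355
After append 37 (leaves=[48, 29, 37, 37]):
  L0: [48, 29, 37, 37]
  L1: h(48,29)=(48*31+29)%997=520 h(37,37)=(37*31+37)%997=187 -> [520, 187]
  L2: h(520,187)=(520*31+187)%997=355 -> [355]
  root=355

Answer: 48 520 355 355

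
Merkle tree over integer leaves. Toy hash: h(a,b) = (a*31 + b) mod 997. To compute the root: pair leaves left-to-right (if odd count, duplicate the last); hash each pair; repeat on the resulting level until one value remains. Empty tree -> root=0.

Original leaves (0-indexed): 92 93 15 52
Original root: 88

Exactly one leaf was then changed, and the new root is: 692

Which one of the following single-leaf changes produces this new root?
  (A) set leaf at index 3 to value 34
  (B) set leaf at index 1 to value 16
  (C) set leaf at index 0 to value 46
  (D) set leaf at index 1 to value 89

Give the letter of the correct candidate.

Answer: B

Derivation:
Original leaves: [92, 93, 15, 52]
Target new root: 692
Try each candidate change and compute the resulting root:
Candidate A: set leaf[3] = 34 -> leaves = [92, 93, 15, 34]
  L0: [92, 93, 15, 34]
  L1: h(92,93)=(92*31+93)%997=951 h(15,34)=(15*31+34)%997=499 -> [951, 499]
  L2: h(951,499)=(951*31+499)%997=70 -> [70]
  root = 70 != target 692
Candidate B: set leaf[1] = 16 -> leaves = [92, 16, 15, 52]
  L0: [92, 16, 15, 52]
  L1: h(92,16)=(92*31+16)%997=874 h(15,52)=(15*31+52)%997=517 -> [874, 517]
  L2: h(874,517)=(874*31+517)%997=692 -> [692]
  root = 692 == target 692  ** MATCH **
Candidate C: set leaf[0] = 46 -> leaves = [46, 93, 15, 52]
  L0: [46, 93, 15, 52]
  L1: h(46,93)=(46*31+93)%997=522 h(15,52)=(15*31+52)%997=517 -> [522, 517]
  L2: h(522,517)=(522*31+517)%997=747 -> [747]
  root = 747 != target 692
Candidate D: set leaf[1] = 89 -> leaves = [92, 89, 15, 52]
  L0: [92, 89, 15, 52]
  L1: h(92,89)=(92*31+89)%997=947 h(15,52)=(15*31+52)%997=517 -> [947, 517]
  L2: h(947,517)=(947*31+517)%997=961 -> [961]
  root = 961 != target 692
Candidate B produces the target root.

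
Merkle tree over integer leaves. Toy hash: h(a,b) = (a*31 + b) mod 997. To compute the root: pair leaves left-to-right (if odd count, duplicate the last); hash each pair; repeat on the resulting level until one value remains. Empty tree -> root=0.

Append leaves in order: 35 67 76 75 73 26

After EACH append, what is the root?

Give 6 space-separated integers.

After append 35 (leaves=[35]):
  L0: [35]
  root=35
After append 67 (leaves=[35, 67]):
  L0: [35, 67]
  L1: h(35,67)=(35*31+67)%997=155 -> [155]
  root=155
After append 76 (leaves=[35, 67, 76]):
  L0: [35, 67, 76]
  L1: h(35,67)=(35*31+67)%997=155 h(76,76)=(76*31+76)%997=438 -> [155, 438]
  L2: h(155,438)=(155*31+438)%997=258 -> [258]
  root=258
After append 75 (leaves=[35, 67, 76, 75]):
  L0: [35, 67, 76, 75]
  L1: h(35,67)=(35*31+67)%997=155 h(76,75)=(76*31+75)%997=437 -> [155, 437]
  L2: h(155,437)=(155*31+437)%997=257 -> [257]
  root=257
After append 73 (leaves=[35, 67, 76, 75, 73]):
  L0: [35, 67, 76, 75, 73]
  L1: h(35,67)=(35*31+67)%997=155 h(76,75)=(76*31+75)%997=437 h(73,73)=(73*31+73)%997=342 -> [155, 437, 342]
  L2: h(155,437)=(155*31+437)%997=257 h(342,342)=(342*31+342)%997=974 -> [257, 974]
  L3: h(257,974)=(257*31+974)%997=965 -> [965]
  root=965
After append 26 (leaves=[35, 67, 76, 75, 73, 26]):
  L0: [35, 67, 76, 75, 73, 26]
  L1: h(35,67)=(35*31+67)%997=155 h(76,75)=(76*31+75)%997=437 h(73,26)=(73*31+26)%997=295 -> [155, 437, 295]
  L2: h(155,437)=(155*31+437)%997=257 h(295,295)=(295*31+295)%997=467 -> [257, 467]
  L3: h(257,467)=(257*31+467)%997=458 -> [458]
  root=458

Answer: 35 155 258 257 965 458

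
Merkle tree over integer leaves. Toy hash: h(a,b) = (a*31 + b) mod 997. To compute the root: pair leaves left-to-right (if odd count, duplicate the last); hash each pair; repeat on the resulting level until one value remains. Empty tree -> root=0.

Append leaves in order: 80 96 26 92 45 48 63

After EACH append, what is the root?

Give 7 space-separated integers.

Answer: 80 582 928 994 125 221 794

Derivation:
After append 80 (leaves=[80]):
  L0: [80]
  root=80
After append 96 (leaves=[80, 96]):
  L0: [80, 96]
  L1: h(80,96)=(80*31+96)%997=582 -> [582]
  root=582
After append 26 (leaves=[80, 96, 26]):
  L0: [80, 96, 26]
  L1: h(80,96)=(80*31+96)%997=582 h(26,26)=(26*31+26)%997=832 -> [582, 832]
  L2: h(582,832)=(582*31+832)%997=928 -> [928]
  root=928
After append 92 (leaves=[80, 96, 26, 92]):
  L0: [80, 96, 26, 92]
  L1: h(80,96)=(80*31+96)%997=582 h(26,92)=(26*31+92)%997=898 -> [582, 898]
  L2: h(582,898)=(582*31+898)%997=994 -> [994]
  root=994
After append 45 (leaves=[80, 96, 26, 92, 45]):
  L0: [80, 96, 26, 92, 45]
  L1: h(80,96)=(80*31+96)%997=582 h(26,92)=(26*31+92)%997=898 h(45,45)=(45*31+45)%997=443 -> [582, 898, 443]
  L2: h(582,898)=(582*31+898)%997=994 h(443,443)=(443*31+443)%997=218 -> [994, 218]
  L3: h(994,218)=(994*31+218)%997=125 -> [125]
  root=125
After append 48 (leaves=[80, 96, 26, 92, 45, 48]):
  L0: [80, 96, 26, 92, 45, 48]
  L1: h(80,96)=(80*31+96)%997=582 h(26,92)=(26*31+92)%997=898 h(45,48)=(45*31+48)%997=446 -> [582, 898, 446]
  L2: h(582,898)=(582*31+898)%997=994 h(446,446)=(446*31+446)%997=314 -> [994, 314]
  L3: h(994,314)=(994*31+314)%997=221 -> [221]
  root=221
After append 63 (leaves=[80, 96, 26, 92, 45, 48, 63]):
  L0: [80, 96, 26, 92, 45, 48, 63]
  L1: h(80,96)=(80*31+96)%997=582 h(26,92)=(26*31+92)%997=898 h(45,48)=(45*31+48)%997=446 h(63,63)=(63*31+63)%997=22 -> [582, 898, 446, 22]
  L2: h(582,898)=(582*31+898)%997=994 h(446,22)=(446*31+22)%997=887 -> [994, 887]
  L3: h(994,887)=(994*31+887)%997=794 -> [794]
  root=794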